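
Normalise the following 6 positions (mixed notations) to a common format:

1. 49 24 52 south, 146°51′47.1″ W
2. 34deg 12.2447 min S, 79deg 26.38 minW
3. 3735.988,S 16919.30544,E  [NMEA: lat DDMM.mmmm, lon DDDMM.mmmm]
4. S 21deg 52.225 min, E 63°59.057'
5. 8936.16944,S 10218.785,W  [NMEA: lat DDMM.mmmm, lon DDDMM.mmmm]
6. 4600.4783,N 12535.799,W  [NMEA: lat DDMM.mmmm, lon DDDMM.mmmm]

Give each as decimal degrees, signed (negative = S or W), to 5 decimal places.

Point 1:
  Latitude: 49 + 24/60 + 52/3600 = 49.414444
  S → negative
  λ: 146 + 51/60 + 47.1/3600 = 146.863083
  hemisphere W, so the sign is −
Point 2:
  φ: 34 + 12.2447/60 = 34.204078
  S → negative
  Lon: 79 + 26.38/60 = 79.439667
  W → negative
Point 3:
  Latitude: split at 2 digits → 37° and 35.988′; 37 + 35.988/60 = 37.599800
  S → negative
  λ: split at 3 digits → 169° and 19.30544′; 169 + 19.30544/60 = 169.321757
  E ⇒ keep positive
Point 4:
  Lat: 52.225′ = 0.870417°; total 21.870417
  hemisphere S, so the sign is −
  Longitude: 63 + 59.057/60 = 63.984283
  E ⇒ keep positive
Point 5:
  Latitude: degrees = first 2 digits = 89, minutes = 36.16944; 89 + 36.16944/60 = 89.602824
  S → negative
  λ: split at 3 digits → 102° and 18.785′; 102 + 18.785/60 = 102.313083
  W ⇒ negate
Point 6:
  Latitude: degrees = first 2 digits = 46, minutes = 0.4783; 46 + 0.4783/60 = 46.007972
  N → positive
  Lon: degrees = first 3 digits = 125, minutes = 35.799; 125 + 35.799/60 = 125.596650
  W → negative

1. -49.41444, -146.86308
2. -34.20408, -79.43967
3. -37.59980, 169.32176
4. -21.87042, 63.98428
5. -89.60282, -102.31308
6. 46.00797, -125.59665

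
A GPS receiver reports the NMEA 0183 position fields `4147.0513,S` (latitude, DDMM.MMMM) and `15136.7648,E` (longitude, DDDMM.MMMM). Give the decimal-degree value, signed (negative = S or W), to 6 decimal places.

-41.784188, 151.612747

Latitude: degrees = first 2 digits = 41, minutes = 47.0513; 41 + 47.0513/60 = 41.7841883
hemisphere S, so the sign is −
Lon: degrees = first 3 digits = 151, minutes = 36.7648; 151 + 36.7648/60 = 151.6127467
E ⇒ keep positive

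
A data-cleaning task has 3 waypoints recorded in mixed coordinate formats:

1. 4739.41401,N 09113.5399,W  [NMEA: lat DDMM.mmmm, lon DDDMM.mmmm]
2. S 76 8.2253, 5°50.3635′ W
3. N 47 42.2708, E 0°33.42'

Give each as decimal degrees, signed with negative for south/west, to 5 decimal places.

1. 47.65690, -91.22567
2. -76.13709, -5.83939
3. 47.70451, 0.55700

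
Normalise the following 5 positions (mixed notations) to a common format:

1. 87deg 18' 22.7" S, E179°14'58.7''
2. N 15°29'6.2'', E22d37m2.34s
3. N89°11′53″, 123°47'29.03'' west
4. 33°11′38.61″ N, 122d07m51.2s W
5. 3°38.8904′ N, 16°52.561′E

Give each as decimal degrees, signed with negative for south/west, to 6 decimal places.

Point 1:
  φ: 87 + 18/60 + 22.7/3600 = 87.3063056
  hemisphere S, so the sign is −
  Lon: 14′ + 58.7″ = 14.97833′; 179 + 14.97833/60 = 179.2496389
  E → positive
Point 2:
  φ: 15° + 29/60 + 6.2/3600 = 15 + 0.483333 + 0.001722 = 15.4850556
  N → positive
  λ: 22° + 37/60 + 2.34/3600 = 22 + 0.616667 + 0.000650 = 22.6173167
  E → positive
Point 3:
  Lat: 89 + 11/60 + 53/3600 = 89.1980556
  N ⇒ keep positive
  Lon: 47′ + 29.03″ = 47.48383′; 123 + 47.48383/60 = 123.7913972
  W ⇒ negate
Point 4:
  Lat: 11′ + 38.61″ = 11.64350′; 33 + 11.64350/60 = 33.1940583
  N → positive
  λ: 7′ + 51.2″ = 7.85333′; 122 + 7.85333/60 = 122.1308889
  W ⇒ negate
Point 5:
  Latitude: 3 + 38.8904/60 = 3.6481733
  N ⇒ keep positive
  Longitude: 16 + 52.561/60 = 16.8760167
  E ⇒ keep positive

1. -87.306306, 179.249639
2. 15.485056, 22.617317
3. 89.198056, -123.791397
4. 33.194058, -122.130889
5. 3.648173, 16.876017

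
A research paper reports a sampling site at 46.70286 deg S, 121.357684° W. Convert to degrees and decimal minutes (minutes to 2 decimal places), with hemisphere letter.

46° 42.17′ S, 121° 21.46′ W

φ: minutes = (46.702860 − 46) × 60 = 42.1716
Longitude: 121° + 0.357684 × 60 = 121° 21.4610′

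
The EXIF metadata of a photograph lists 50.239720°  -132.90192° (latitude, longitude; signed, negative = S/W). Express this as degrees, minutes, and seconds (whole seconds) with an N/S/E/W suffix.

Lat: 0.239720° → 14.38320′; 0.38320 × 60 = 22.99″
Longitude is negative → W; |value| = 132.901920
Longitude: whole degrees 132; 54.11520′ → 54′ and 6.91″

50°14′23″ N, 132°54′7″ W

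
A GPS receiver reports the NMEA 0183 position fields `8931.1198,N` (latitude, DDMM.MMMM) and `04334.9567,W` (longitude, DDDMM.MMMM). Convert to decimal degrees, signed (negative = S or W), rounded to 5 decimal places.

Lat: split at 2 digits → 89° and 31.1198′; 89 + 31.1198/60 = 89.518663
N → positive
Longitude: split at 3 digits → 043° and 34.9567′; 43 + 34.9567/60 = 43.582612
W ⇒ negate

89.51866, -43.58261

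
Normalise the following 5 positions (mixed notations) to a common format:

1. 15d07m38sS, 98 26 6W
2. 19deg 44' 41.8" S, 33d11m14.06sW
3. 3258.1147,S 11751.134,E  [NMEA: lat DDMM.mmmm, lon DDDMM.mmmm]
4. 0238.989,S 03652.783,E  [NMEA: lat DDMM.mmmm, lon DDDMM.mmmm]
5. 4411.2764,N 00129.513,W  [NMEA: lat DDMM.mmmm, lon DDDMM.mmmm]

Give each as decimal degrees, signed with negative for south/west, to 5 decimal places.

1. -15.12722, -98.43500
2. -19.74494, -33.18724
3. -32.96858, 117.85223
4. -2.64982, 36.87972
5. 44.18794, -1.49188

Point 1:
  φ: 15 + 7/60 + 38/3600 = 15.127222
  S → negative
  λ: 98 + 26/60 + 6/3600 = 98.435000
  W ⇒ negate
Point 2:
  φ: 44′ + 41.8″ = 44.69667′; 19 + 44.69667/60 = 19.744944
  hemisphere S, so the sign is −
  Longitude: 11′ + 14.06″ = 11.23433′; 33 + 11.23433/60 = 33.187239
  hemisphere W, so the sign is −
Point 3:
  Lat: split at 2 digits → 32° and 58.1147′; 32 + 58.1147/60 = 32.968578
  S → negative
  Longitude: split at 3 digits → 117° and 51.134′; 117 + 51.134/60 = 117.852233
  E → positive
Point 4:
  Lat: degrees = first 2 digits = 2, minutes = 38.989; 2 + 38.989/60 = 2.649817
  hemisphere S, so the sign is −
  Lon: degrees = first 3 digits = 36, minutes = 52.783; 36 + 52.783/60 = 36.879717
  E ⇒ keep positive
Point 5:
  φ: degrees = first 2 digits = 44, minutes = 11.2764; 44 + 11.2764/60 = 44.187940
  N → positive
  Longitude: degrees = first 3 digits = 1, minutes = 29.513; 1 + 29.513/60 = 1.491883
  hemisphere W, so the sign is −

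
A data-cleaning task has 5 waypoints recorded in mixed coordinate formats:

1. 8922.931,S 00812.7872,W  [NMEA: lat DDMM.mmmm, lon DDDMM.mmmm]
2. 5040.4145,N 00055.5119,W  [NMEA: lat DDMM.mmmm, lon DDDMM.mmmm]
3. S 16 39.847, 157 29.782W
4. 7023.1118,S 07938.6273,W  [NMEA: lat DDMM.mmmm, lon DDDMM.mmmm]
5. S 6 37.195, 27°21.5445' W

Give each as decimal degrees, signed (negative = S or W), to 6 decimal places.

Point 1:
  Lat: degrees = first 2 digits = 89, minutes = 22.931; 89 + 22.931/60 = 89.3821833
  S ⇒ negate
  λ: split at 3 digits → 008° and 12.7872′; 8 + 12.7872/60 = 8.2131200
  W ⇒ negate
Point 2:
  Latitude: split at 2 digits → 50° and 40.4145′; 50 + 40.4145/60 = 50.6735750
  N ⇒ keep positive
  λ: degrees = first 3 digits = 0, minutes = 55.5119; 0 + 55.5119/60 = 0.9251983
  W → negative
Point 3:
  Lat: 16 + 39.847/60 = 16.6641167
  hemisphere S, so the sign is −
  Lon: 29.782′ = 0.496367°; total 157.4963667
  hemisphere W, so the sign is −
Point 4:
  φ: split at 2 digits → 70° and 23.1118′; 70 + 23.1118/60 = 70.3851967
  S ⇒ negate
  λ: degrees = first 3 digits = 79, minutes = 38.6273; 79 + 38.6273/60 = 79.6437883
  hemisphere W, so the sign is −
Point 5:
  φ: 6 + 37.195/60 = 6.6199167
  hemisphere S, so the sign is −
  λ: 27 + 21.5445/60 = 27.3590750
  W → negative

1. -89.382183, -8.213120
2. 50.673575, -0.925198
3. -16.664117, -157.496367
4. -70.385197, -79.643788
5. -6.619917, -27.359075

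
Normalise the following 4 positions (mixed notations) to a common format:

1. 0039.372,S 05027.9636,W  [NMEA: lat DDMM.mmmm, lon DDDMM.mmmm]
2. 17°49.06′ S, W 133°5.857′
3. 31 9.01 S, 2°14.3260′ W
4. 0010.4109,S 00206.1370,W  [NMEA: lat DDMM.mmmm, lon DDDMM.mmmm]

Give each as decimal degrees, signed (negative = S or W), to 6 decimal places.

1. -0.656200, -50.466060
2. -17.817667, -133.097617
3. -31.150167, -2.238767
4. -0.173515, -2.102283

Point 1:
  φ: degrees = first 2 digits = 0, minutes = 39.372; 0 + 39.372/60 = 0.6562000
  hemisphere S, so the sign is −
  Lon: split at 3 digits → 050° and 27.9636′; 50 + 27.9636/60 = 50.4660600
  W ⇒ negate
Point 2:
  Lat: 49.06′ = 0.817667°; total 17.8176667
  S ⇒ negate
  λ: 133 + 5.857/60 = 133.0976167
  W → negative
Point 3:
  Latitude: 9.01′ = 0.150167°; total 31.1501667
  S ⇒ negate
  λ: 2 + 14.326/60 = 2.2387667
  W ⇒ negate
Point 4:
  φ: split at 2 digits → 00° and 10.4109′; 0 + 10.4109/60 = 0.1735150
  hemisphere S, so the sign is −
  Lon: split at 3 digits → 002° and 6.137′; 2 + 6.137/60 = 2.1022833
  hemisphere W, so the sign is −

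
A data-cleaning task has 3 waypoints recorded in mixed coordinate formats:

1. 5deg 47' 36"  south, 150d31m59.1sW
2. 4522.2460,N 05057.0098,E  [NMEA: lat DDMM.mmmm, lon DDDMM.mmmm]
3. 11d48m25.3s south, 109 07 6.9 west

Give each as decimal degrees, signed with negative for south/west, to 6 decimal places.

Point 1:
  φ: 5° + 47/60 + 36/3600 = 5 + 0.783333 + 0.010000 = 5.7933333
  S ⇒ negate
  Lon: 31′ + 59.1″ = 31.98500′; 150 + 31.98500/60 = 150.5330833
  W ⇒ negate
Point 2:
  Lat: split at 2 digits → 45° and 22.246′; 45 + 22.246/60 = 45.3707667
  N → positive
  Longitude: split at 3 digits → 050° and 57.0098′; 50 + 57.0098/60 = 50.9501633
  E ⇒ keep positive
Point 3:
  φ: 48′ + 25.3″ = 48.42167′; 11 + 48.42167/60 = 11.8070278
  S → negative
  Longitude: 7′ + 6.9″ = 7.11500′; 109 + 7.11500/60 = 109.1185833
  hemisphere W, so the sign is −

1. -5.793333, -150.533083
2. 45.370767, 50.950163
3. -11.807028, -109.118583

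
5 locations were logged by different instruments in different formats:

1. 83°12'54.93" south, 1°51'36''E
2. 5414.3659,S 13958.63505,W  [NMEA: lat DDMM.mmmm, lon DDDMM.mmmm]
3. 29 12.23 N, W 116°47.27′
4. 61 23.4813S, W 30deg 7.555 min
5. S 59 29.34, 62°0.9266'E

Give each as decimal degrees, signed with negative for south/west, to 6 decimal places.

Point 1:
  Latitude: 12′ + 54.93″ = 12.91550′; 83 + 12.91550/60 = 83.2152583
  S → negative
  Lon: 1 + 51/60 + 36/3600 = 1.8600000
  E ⇒ keep positive
Point 2:
  Latitude: degrees = first 2 digits = 54, minutes = 14.3659; 54 + 14.3659/60 = 54.2394317
  S → negative
  Longitude: degrees = first 3 digits = 139, minutes = 58.63505; 139 + 58.63505/60 = 139.9772508
  W → negative
Point 3:
  Lat: 12.23′ = 0.203833°; total 29.2038333
  N → positive
  λ: 47.27′ = 0.787833°; total 116.7878333
  W ⇒ negate
Point 4:
  Latitude: 61 + 23.4813/60 = 61.3913550
  hemisphere S, so the sign is −
  Longitude: 30 + 7.555/60 = 30.1259167
  hemisphere W, so the sign is −
Point 5:
  Latitude: 59 + 29.34/60 = 59.4890000
  hemisphere S, so the sign is −
  λ: 62 + 0.9266/60 = 62.0154433
  E ⇒ keep positive

1. -83.215258, 1.860000
2. -54.239432, -139.977251
3. 29.203833, -116.787833
4. -61.391355, -30.125917
5. -59.489000, 62.015443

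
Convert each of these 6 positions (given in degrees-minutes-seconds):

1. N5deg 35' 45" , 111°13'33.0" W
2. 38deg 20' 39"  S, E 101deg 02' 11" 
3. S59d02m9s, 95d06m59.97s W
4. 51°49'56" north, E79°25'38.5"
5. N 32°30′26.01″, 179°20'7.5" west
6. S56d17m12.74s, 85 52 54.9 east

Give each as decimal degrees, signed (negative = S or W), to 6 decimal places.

1. 5.595833, -111.225833
2. -38.344167, 101.036389
3. -59.035833, -95.116658
4. 51.832222, 79.427361
5. 32.507225, -179.335417
6. -56.286872, 85.881917

Point 1:
  Lat: 35′ + 45″ = 35.75000′; 5 + 35.75000/60 = 5.5958333
  N → positive
  λ: 111° + 13/60 + 33/3600 = 111 + 0.216667 + 0.009167 = 111.2258333
  W → negative
Point 2:
  φ: 20′ + 39″ = 20.65000′; 38 + 20.65000/60 = 38.3441667
  S ⇒ negate
  λ: 101° + 2/60 + 11/3600 = 101 + 0.033333 + 0.003056 = 101.0363889
  E ⇒ keep positive
Point 3:
  Latitude: 2′ + 9″ = 2.15000′; 59 + 2.15000/60 = 59.0358333
  S ⇒ negate
  Longitude: 95° + 6/60 + 59.97/3600 = 95 + 0.100000 + 0.016658 = 95.1166583
  hemisphere W, so the sign is −
Point 4:
  Lat: 49′ + 56″ = 49.93333′; 51 + 49.93333/60 = 51.8322222
  N ⇒ keep positive
  λ: 25′ + 38.5″ = 25.64167′; 79 + 25.64167/60 = 79.4273611
  E ⇒ keep positive
Point 5:
  φ: 32 + 30/60 + 26.01/3600 = 32.5072250
  N → positive
  λ: 179 + 20/60 + 7.5/3600 = 179.3354167
  W ⇒ negate
Point 6:
  Lat: 17′ + 12.74″ = 17.21233′; 56 + 17.21233/60 = 56.2868722
  S → negative
  Lon: 52′ + 54.9″ = 52.91500′; 85 + 52.91500/60 = 85.8819167
  E ⇒ keep positive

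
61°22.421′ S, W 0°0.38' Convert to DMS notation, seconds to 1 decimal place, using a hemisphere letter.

Latitude: fractional minutes 0.42100 × 60 = 25.260″
Lon: fractional minutes 0.38000 × 60 = 22.800″

61°22′25.3″ S, 0°00′22.8″ W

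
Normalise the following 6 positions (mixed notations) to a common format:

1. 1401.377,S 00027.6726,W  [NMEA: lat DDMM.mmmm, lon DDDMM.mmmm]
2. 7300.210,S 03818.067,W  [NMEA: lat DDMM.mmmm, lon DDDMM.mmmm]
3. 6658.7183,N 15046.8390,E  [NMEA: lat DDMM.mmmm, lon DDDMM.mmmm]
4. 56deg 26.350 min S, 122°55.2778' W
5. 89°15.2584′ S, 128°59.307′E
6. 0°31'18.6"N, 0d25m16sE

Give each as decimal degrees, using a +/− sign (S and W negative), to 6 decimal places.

Point 1:
  φ: split at 2 digits → 14° and 1.377′; 14 + 1.377/60 = 14.0229500
  S → negative
  Lon: split at 3 digits → 000° and 27.6726′; 0 + 27.6726/60 = 0.4612100
  W → negative
Point 2:
  Latitude: degrees = first 2 digits = 73, minutes = 0.21; 73 + 0.21/60 = 73.0035000
  S ⇒ negate
  Lon: split at 3 digits → 038° and 18.067′; 38 + 18.067/60 = 38.3011167
  hemisphere W, so the sign is −
Point 3:
  Lat: split at 2 digits → 66° and 58.7183′; 66 + 58.7183/60 = 66.9786383
  N → positive
  λ: split at 3 digits → 150° and 46.839′; 150 + 46.839/60 = 150.7806500
  E ⇒ keep positive
Point 4:
  Lat: 56 + 26.35/60 = 56.4391667
  S → negative
  λ: 55.2778′ = 0.921297°; total 122.9212967
  hemisphere W, so the sign is −
Point 5:
  φ: 15.2584′ = 0.254307°; total 89.2543067
  S → negative
  λ: 59.307′ = 0.988450°; total 128.9884500
  E → positive
Point 6:
  Latitude: 0° + 31/60 + 18.6/3600 = 0 + 0.516667 + 0.005167 = 0.5218333
  N ⇒ keep positive
  Longitude: 0° + 25/60 + 16/3600 = 0 + 0.416667 + 0.004444 = 0.4211111
  E → positive

1. -14.022950, -0.461210
2. -73.003500, -38.301117
3. 66.978638, 150.780650
4. -56.439167, -122.921297
5. -89.254307, 128.988450
6. 0.521833, 0.421111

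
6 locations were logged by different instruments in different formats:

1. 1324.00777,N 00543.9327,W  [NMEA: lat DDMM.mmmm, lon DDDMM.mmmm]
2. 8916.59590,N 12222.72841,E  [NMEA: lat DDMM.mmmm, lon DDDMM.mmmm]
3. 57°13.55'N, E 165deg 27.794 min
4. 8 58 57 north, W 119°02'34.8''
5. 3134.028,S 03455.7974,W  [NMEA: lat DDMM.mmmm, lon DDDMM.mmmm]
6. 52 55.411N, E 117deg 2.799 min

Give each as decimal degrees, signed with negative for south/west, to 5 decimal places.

1. 13.40013, -5.73221
2. 89.27660, 122.37881
3. 57.22583, 165.46323
4. 8.98250, -119.04300
5. -31.56713, -34.92996
6. 52.92352, 117.04665

Point 1:
  Lat: degrees = first 2 digits = 13, minutes = 24.00777; 13 + 24.00777/60 = 13.400130
  N → positive
  Lon: degrees = first 3 digits = 5, minutes = 43.9327; 5 + 43.9327/60 = 5.732212
  W → negative
Point 2:
  Latitude: split at 2 digits → 89° and 16.5959′; 89 + 16.5959/60 = 89.276598
  N → positive
  Longitude: split at 3 digits → 122° and 22.72841′; 122 + 22.72841/60 = 122.378807
  E → positive
Point 3:
  Lat: 13.55′ = 0.225833°; total 57.225833
  N → positive
  λ: 27.794′ = 0.463233°; total 165.463233
  E ⇒ keep positive
Point 4:
  Latitude: 8° + 58/60 + 57/3600 = 8 + 0.966667 + 0.015833 = 8.982500
  N ⇒ keep positive
  Longitude: 2′ + 34.8″ = 2.58000′; 119 + 2.58000/60 = 119.043000
  hemisphere W, so the sign is −
Point 5:
  φ: degrees = first 2 digits = 31, minutes = 34.028; 31 + 34.028/60 = 31.567133
  S ⇒ negate
  Lon: split at 3 digits → 034° and 55.7974′; 34 + 55.7974/60 = 34.929957
  hemisphere W, so the sign is −
Point 6:
  Latitude: 52 + 55.411/60 = 52.923517
  N → positive
  λ: 2.799′ = 0.046650°; total 117.046650
  E → positive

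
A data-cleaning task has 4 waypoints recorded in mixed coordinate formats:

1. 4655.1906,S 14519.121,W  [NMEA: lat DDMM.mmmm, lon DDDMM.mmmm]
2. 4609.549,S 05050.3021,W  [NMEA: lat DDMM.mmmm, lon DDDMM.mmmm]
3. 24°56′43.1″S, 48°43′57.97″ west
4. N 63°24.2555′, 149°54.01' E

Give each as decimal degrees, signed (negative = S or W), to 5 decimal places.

Point 1:
  Lat: split at 2 digits → 46° and 55.1906′; 46 + 55.1906/60 = 46.919843
  hemisphere S, so the sign is −
  Longitude: split at 3 digits → 145° and 19.121′; 145 + 19.121/60 = 145.318683
  W → negative
Point 2:
  Lat: split at 2 digits → 46° and 9.549′; 46 + 9.549/60 = 46.159150
  hemisphere S, so the sign is −
  λ: split at 3 digits → 050° and 50.3021′; 50 + 50.3021/60 = 50.838368
  hemisphere W, so the sign is −
Point 3:
  Lat: 24° + 56/60 + 43.1/3600 = 24 + 0.933333 + 0.011972 = 24.945306
  hemisphere S, so the sign is −
  Lon: 43′ + 57.97″ = 43.96617′; 48 + 43.96617/60 = 48.732769
  hemisphere W, so the sign is −
Point 4:
  Lat: 24.2555′ = 0.404258°; total 63.404258
  N ⇒ keep positive
  Lon: 54.01′ = 0.900167°; total 149.900167
  E → positive

1. -46.91984, -145.31868
2. -46.15915, -50.83837
3. -24.94531, -48.73277
4. 63.40426, 149.90017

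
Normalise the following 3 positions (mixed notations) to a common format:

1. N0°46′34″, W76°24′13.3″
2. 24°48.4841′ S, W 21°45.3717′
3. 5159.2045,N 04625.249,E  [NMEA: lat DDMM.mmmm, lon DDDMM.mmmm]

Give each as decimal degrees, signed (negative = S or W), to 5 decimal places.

1. 0.77611, -76.40369
2. -24.80807, -21.75620
3. 51.98674, 46.42082

Point 1:
  Lat: 0 + 46/60 + 34/3600 = 0.776111
  N → positive
  λ: 24′ + 13.3″ = 24.22167′; 76 + 24.22167/60 = 76.403694
  W → negative
Point 2:
  Latitude: 24 + 48.4841/60 = 24.808068
  S → negative
  Longitude: 21 + 45.3717/60 = 21.756195
  W → negative
Point 3:
  Latitude: degrees = first 2 digits = 51, minutes = 59.2045; 51 + 59.2045/60 = 51.986742
  N → positive
  Lon: degrees = first 3 digits = 46, minutes = 25.249; 46 + 25.249/60 = 46.420817
  E ⇒ keep positive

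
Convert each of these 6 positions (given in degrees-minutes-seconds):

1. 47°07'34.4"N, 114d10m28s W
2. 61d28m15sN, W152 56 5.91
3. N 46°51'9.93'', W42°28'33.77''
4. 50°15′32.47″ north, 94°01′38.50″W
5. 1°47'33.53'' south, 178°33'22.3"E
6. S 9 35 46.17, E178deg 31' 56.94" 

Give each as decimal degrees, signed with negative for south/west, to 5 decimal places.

Point 1:
  Lat: 47 + 7/60 + 34.4/3600 = 47.126222
  N ⇒ keep positive
  Longitude: 10′ + 28″ = 10.46667′; 114 + 10.46667/60 = 114.174444
  W ⇒ negate
Point 2:
  Lat: 61° + 28/60 + 15/3600 = 61 + 0.466667 + 0.004167 = 61.470833
  N ⇒ keep positive
  Longitude: 152° + 56/60 + 5.91/3600 = 152 + 0.933333 + 0.001642 = 152.934975
  hemisphere W, so the sign is −
Point 3:
  Latitude: 46 + 51/60 + 9.93/3600 = 46.852758
  N → positive
  λ: 42° + 28/60 + 33.77/3600 = 42 + 0.466667 + 0.009381 = 42.476047
  hemisphere W, so the sign is −
Point 4:
  Latitude: 15′ + 32.47″ = 15.54117′; 50 + 15.54117/60 = 50.259019
  N ⇒ keep positive
  Lon: 1′ + 38.5″ = 1.64167′; 94 + 1.64167/60 = 94.027361
  W → negative
Point 5:
  Latitude: 1° + 47/60 + 33.53/3600 = 1 + 0.783333 + 0.009314 = 1.792647
  hemisphere S, so the sign is −
  λ: 178 + 33/60 + 22.3/3600 = 178.556194
  E ⇒ keep positive
Point 6:
  φ: 9° + 35/60 + 46.17/3600 = 9 + 0.583333 + 0.012825 = 9.596158
  S ⇒ negate
  Lon: 178 + 31/60 + 56.94/3600 = 178.532483
  E ⇒ keep positive

1. 47.12622, -114.17444
2. 61.47083, -152.93498
3. 46.85276, -42.47605
4. 50.25902, -94.02736
5. -1.79265, 178.55619
6. -9.59616, 178.53248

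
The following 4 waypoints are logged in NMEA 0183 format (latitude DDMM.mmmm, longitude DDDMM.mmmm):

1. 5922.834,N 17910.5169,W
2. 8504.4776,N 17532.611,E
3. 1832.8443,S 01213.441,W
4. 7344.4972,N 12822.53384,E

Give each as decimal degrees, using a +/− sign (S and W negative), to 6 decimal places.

1. 59.380567, -179.175282
2. 85.074627, 175.543517
3. -18.547405, -12.224017
4. 73.741620, 128.375564

Point 1:
  Lat: split at 2 digits → 59° and 22.834′; 59 + 22.834/60 = 59.3805667
  N ⇒ keep positive
  λ: degrees = first 3 digits = 179, minutes = 10.5169; 179 + 10.5169/60 = 179.1752817
  W ⇒ negate
Point 2:
  φ: split at 2 digits → 85° and 4.4776′; 85 + 4.4776/60 = 85.0746267
  N → positive
  λ: split at 3 digits → 175° and 32.611′; 175 + 32.611/60 = 175.5435167
  E → positive
Point 3:
  Latitude: degrees = first 2 digits = 18, minutes = 32.8443; 18 + 32.8443/60 = 18.5474050
  hemisphere S, so the sign is −
  Longitude: split at 3 digits → 012° and 13.441′; 12 + 13.441/60 = 12.2240167
  hemisphere W, so the sign is −
Point 4:
  Latitude: degrees = first 2 digits = 73, minutes = 44.4972; 73 + 44.4972/60 = 73.7416200
  N ⇒ keep positive
  Lon: degrees = first 3 digits = 128, minutes = 22.53384; 128 + 22.53384/60 = 128.3755640
  E → positive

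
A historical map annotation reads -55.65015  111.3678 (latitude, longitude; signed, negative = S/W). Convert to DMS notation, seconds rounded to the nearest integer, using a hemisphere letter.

Latitude is negative → S; |value| = 55.650150
Latitude: whole degrees 55; 39.00900′ → 39′ and 0.54″
Longitude: 0.367800 × 60 = 22.06800′ → 22′, remainder × 60 = 4.08″

55°39′1″ S, 111°22′4″ E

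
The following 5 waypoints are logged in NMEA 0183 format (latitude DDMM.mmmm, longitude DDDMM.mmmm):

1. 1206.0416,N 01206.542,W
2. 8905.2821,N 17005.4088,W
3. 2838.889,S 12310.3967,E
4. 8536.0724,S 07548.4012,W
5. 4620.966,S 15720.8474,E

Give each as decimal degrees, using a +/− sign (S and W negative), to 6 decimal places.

Point 1:
  Lat: degrees = first 2 digits = 12, minutes = 6.0416; 12 + 6.0416/60 = 12.1006933
  N ⇒ keep positive
  Longitude: split at 3 digits → 012° and 6.542′; 12 + 6.542/60 = 12.1090333
  hemisphere W, so the sign is −
Point 2:
  Lat: degrees = first 2 digits = 89, minutes = 5.2821; 89 + 5.2821/60 = 89.0880350
  N ⇒ keep positive
  λ: split at 3 digits → 170° and 5.4088′; 170 + 5.4088/60 = 170.0901467
  W → negative
Point 3:
  Latitude: split at 2 digits → 28° and 38.889′; 28 + 38.889/60 = 28.6481500
  S ⇒ negate
  Lon: split at 3 digits → 123° and 10.3967′; 123 + 10.3967/60 = 123.1732783
  E → positive
Point 4:
  Latitude: degrees = first 2 digits = 85, minutes = 36.0724; 85 + 36.0724/60 = 85.6012067
  hemisphere S, so the sign is −
  Lon: degrees = first 3 digits = 75, minutes = 48.4012; 75 + 48.4012/60 = 75.8066867
  W → negative
Point 5:
  Lat: split at 2 digits → 46° and 20.966′; 46 + 20.966/60 = 46.3494333
  S → negative
  λ: split at 3 digits → 157° and 20.8474′; 157 + 20.8474/60 = 157.3474567
  E → positive

1. 12.100693, -12.109033
2. 89.088035, -170.090147
3. -28.648150, 123.173278
4. -85.601207, -75.806687
5. -46.349433, 157.347457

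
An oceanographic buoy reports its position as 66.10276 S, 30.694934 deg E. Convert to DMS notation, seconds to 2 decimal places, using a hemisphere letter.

φ: 0.102760° → 6.16560′; 0.16560 × 60 = 9.9360″
λ: 0.694934 × 60 = 41.69604′ → 41′, remainder × 60 = 41.7624″

66°06′9.94″ S, 30°41′41.76″ E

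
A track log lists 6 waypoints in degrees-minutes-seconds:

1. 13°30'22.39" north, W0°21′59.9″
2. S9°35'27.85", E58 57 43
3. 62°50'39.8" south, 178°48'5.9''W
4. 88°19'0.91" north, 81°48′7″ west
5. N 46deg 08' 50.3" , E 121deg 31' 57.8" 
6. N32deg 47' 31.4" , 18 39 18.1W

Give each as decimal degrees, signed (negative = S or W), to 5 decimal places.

1. 13.50622, -0.36664
2. -9.59107, 58.96194
3. -62.84439, -178.80164
4. 88.31692, -81.80194
5. 46.14731, 121.53272
6. 32.79206, -18.65503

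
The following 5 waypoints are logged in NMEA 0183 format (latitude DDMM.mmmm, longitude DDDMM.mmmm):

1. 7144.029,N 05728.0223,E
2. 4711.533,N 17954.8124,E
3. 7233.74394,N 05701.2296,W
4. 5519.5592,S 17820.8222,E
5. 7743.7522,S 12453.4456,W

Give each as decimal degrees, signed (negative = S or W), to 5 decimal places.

Point 1:
  Latitude: split at 2 digits → 71° and 44.029′; 71 + 44.029/60 = 71.733817
  N → positive
  Lon: degrees = first 3 digits = 57, minutes = 28.0223; 57 + 28.0223/60 = 57.467038
  E → positive
Point 2:
  Lat: degrees = first 2 digits = 47, minutes = 11.533; 47 + 11.533/60 = 47.192217
  N → positive
  Longitude: degrees = first 3 digits = 179, minutes = 54.8124; 179 + 54.8124/60 = 179.913540
  E ⇒ keep positive
Point 3:
  Latitude: degrees = first 2 digits = 72, minutes = 33.74394; 72 + 33.74394/60 = 72.562399
  N ⇒ keep positive
  Longitude: split at 3 digits → 057° and 1.2296′; 57 + 1.2296/60 = 57.020493
  W → negative
Point 4:
  Lat: split at 2 digits → 55° and 19.5592′; 55 + 19.5592/60 = 55.325987
  hemisphere S, so the sign is −
  Longitude: split at 3 digits → 178° and 20.8222′; 178 + 20.8222/60 = 178.347037
  E → positive
Point 5:
  φ: split at 2 digits → 77° and 43.7522′; 77 + 43.7522/60 = 77.729203
  hemisphere S, so the sign is −
  Longitude: degrees = first 3 digits = 124, minutes = 53.4456; 124 + 53.4456/60 = 124.890760
  W ⇒ negate

1. 71.73382, 57.46704
2. 47.19222, 179.91354
3. 72.56240, -57.02049
4. -55.32599, 178.34704
5. -77.72920, -124.89076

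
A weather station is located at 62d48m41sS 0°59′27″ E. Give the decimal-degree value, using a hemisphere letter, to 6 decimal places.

62.811389° S, 0.990833° E

φ: 62 + 48/60 + 41/3600 = 62.8113889
Longitude: 59′ + 27″ = 59.45000′; 0 + 59.45000/60 = 0.9908333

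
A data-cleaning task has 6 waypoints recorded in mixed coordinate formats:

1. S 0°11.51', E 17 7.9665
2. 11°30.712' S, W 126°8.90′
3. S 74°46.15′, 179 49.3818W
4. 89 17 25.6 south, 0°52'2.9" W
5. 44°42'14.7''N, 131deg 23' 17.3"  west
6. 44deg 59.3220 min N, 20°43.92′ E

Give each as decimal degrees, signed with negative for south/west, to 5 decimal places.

1. -0.19183, 17.13278
2. -11.51187, -126.14833
3. -74.76917, -179.82303
4. -89.29044, -0.86747
5. 44.70408, -131.38814
6. 44.98870, 20.73200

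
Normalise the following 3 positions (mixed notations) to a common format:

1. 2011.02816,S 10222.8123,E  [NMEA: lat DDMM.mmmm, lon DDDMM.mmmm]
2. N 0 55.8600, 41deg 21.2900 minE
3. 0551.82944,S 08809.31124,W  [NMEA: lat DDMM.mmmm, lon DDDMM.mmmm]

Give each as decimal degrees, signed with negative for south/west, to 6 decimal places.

Point 1:
  φ: degrees = first 2 digits = 20, minutes = 11.02816; 20 + 11.02816/60 = 20.1838027
  S → negative
  Lon: split at 3 digits → 102° and 22.8123′; 102 + 22.8123/60 = 102.3802050
  E → positive
Point 2:
  Lat: 55.86′ = 0.931000°; total 0.9310000
  N ⇒ keep positive
  Longitude: 41 + 21.29/60 = 41.3548333
  E ⇒ keep positive
Point 3:
  Lat: degrees = first 2 digits = 5, minutes = 51.82944; 5 + 51.82944/60 = 5.8638240
  hemisphere S, so the sign is −
  λ: degrees = first 3 digits = 88, minutes = 9.31124; 88 + 9.31124/60 = 88.1551873
  hemisphere W, so the sign is −

1. -20.183803, 102.380205
2. 0.931000, 41.354833
3. -5.863824, -88.155187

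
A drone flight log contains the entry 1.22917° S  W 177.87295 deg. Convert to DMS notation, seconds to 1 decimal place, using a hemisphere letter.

1°13′45.0″ S, 177°52′22.6″ W

Latitude: 0.229170° → 13.75020′; 0.75020 × 60 = 45.012″
λ: 0.872950 × 60 = 52.37700′ → 52′, remainder × 60 = 22.620″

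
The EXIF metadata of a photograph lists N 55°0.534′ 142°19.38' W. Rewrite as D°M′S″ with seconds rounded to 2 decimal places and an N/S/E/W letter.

55°00′32.04″ N, 142°19′22.80″ W

Latitude: fractional minutes 0.53400 × 60 = 32.0400″
Longitude: 19.38000′ → 19′ and 0.38000 × 60 = 22.8000″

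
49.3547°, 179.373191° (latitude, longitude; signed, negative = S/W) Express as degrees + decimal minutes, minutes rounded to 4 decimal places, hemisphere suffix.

49° 21.2820′ N, 179° 22.3915′ E

φ: minutes = (49.354700 − 49) × 60 = 21.282000
λ: minutes = (179.373191 − 179) × 60 = 22.391460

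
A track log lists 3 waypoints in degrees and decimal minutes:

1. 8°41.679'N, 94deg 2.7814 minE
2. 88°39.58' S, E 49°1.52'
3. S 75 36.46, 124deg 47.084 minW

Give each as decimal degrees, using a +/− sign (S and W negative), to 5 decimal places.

Point 1:
  Lat: 41.679′ = 0.694650°; total 8.694650
  N → positive
  λ: 94 + 2.7814/60 = 94.046357
  E ⇒ keep positive
Point 2:
  Lat: 88 + 39.58/60 = 88.659667
  S → negative
  λ: 49 + 1.52/60 = 49.025333
  E ⇒ keep positive
Point 3:
  φ: 36.46′ = 0.607667°; total 75.607667
  S → negative
  Longitude: 124 + 47.084/60 = 124.784733
  W → negative

1. 8.69465, 94.04636
2. -88.65967, 49.02533
3. -75.60767, -124.78473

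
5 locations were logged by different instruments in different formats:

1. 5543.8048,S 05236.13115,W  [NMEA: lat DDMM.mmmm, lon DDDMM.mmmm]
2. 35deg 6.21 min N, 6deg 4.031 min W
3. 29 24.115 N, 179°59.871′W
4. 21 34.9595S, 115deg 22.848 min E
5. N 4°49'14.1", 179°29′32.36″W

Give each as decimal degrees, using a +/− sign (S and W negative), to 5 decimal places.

1. -55.73008, -52.60219
2. 35.10350, -6.06718
3. 29.40192, -179.99785
4. -21.58266, 115.38080
5. 4.82058, -179.49232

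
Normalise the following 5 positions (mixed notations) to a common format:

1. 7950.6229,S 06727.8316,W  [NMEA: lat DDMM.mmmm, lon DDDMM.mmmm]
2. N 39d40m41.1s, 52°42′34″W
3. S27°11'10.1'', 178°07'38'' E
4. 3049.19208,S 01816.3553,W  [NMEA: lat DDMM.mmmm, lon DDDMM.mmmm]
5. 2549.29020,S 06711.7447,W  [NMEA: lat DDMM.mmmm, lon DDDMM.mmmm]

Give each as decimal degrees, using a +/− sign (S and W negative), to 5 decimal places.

1. -79.84372, -67.46386
2. 39.67808, -52.70944
3. -27.18614, 178.12722
4. -30.81987, -18.27259
5. -25.82150, -67.19575

Point 1:
  φ: degrees = first 2 digits = 79, minutes = 50.6229; 79 + 50.6229/60 = 79.843715
  S → negative
  Longitude: degrees = first 3 digits = 67, minutes = 27.8316; 67 + 27.8316/60 = 67.463860
  hemisphere W, so the sign is −
Point 2:
  Latitude: 39 + 40/60 + 41.1/3600 = 39.678083
  N → positive
  Longitude: 42′ + 34″ = 42.56667′; 52 + 42.56667/60 = 52.709444
  hemisphere W, so the sign is −
Point 3:
  Lat: 11′ + 10.1″ = 11.16833′; 27 + 11.16833/60 = 27.186139
  hemisphere S, so the sign is −
  Longitude: 178 + 7/60 + 38/3600 = 178.127222
  E ⇒ keep positive
Point 4:
  Latitude: split at 2 digits → 30° and 49.19208′; 30 + 49.19208/60 = 30.819868
  hemisphere S, so the sign is −
  Longitude: degrees = first 3 digits = 18, minutes = 16.3553; 18 + 16.3553/60 = 18.272588
  W ⇒ negate
Point 5:
  φ: split at 2 digits → 25° and 49.2902′; 25 + 49.2902/60 = 25.821503
  hemisphere S, so the sign is −
  λ: degrees = first 3 digits = 67, minutes = 11.7447; 67 + 11.7447/60 = 67.195745
  W → negative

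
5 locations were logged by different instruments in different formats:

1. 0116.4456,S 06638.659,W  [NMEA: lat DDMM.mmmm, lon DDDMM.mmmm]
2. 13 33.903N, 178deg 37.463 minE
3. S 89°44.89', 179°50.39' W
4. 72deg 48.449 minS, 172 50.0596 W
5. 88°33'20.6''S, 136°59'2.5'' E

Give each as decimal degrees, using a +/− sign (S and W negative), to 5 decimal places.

1. -1.27409, -66.64432
2. 13.56505, 178.62438
3. -89.74817, -179.83983
4. -72.80748, -172.83433
5. -88.55572, 136.98403

Point 1:
  Latitude: split at 2 digits → 01° and 16.4456′; 1 + 16.4456/60 = 1.274093
  S ⇒ negate
  Longitude: degrees = first 3 digits = 66, minutes = 38.659; 66 + 38.659/60 = 66.644317
  W → negative
Point 2:
  φ: 33.903′ = 0.565050°; total 13.565050
  N ⇒ keep positive
  λ: 178 + 37.463/60 = 178.624383
  E → positive
Point 3:
  φ: 44.89′ = 0.748167°; total 89.748167
  S ⇒ negate
  Longitude: 50.39′ = 0.839833°; total 179.839833
  W ⇒ negate
Point 4:
  Lat: 72 + 48.449/60 = 72.807483
  S ⇒ negate
  Longitude: 172 + 50.0596/60 = 172.834327
  W → negative
Point 5:
  Lat: 88° + 33/60 + 20.6/3600 = 88 + 0.550000 + 0.005722 = 88.555722
  hemisphere S, so the sign is −
  Longitude: 136° + 59/60 + 2.5/3600 = 136 + 0.983333 + 0.000694 = 136.984028
  E ⇒ keep positive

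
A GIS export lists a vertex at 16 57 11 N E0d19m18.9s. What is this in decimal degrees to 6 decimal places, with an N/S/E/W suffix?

16.953056° N, 0.321917° E

φ: 57′ + 11″ = 57.18333′; 16 + 57.18333/60 = 16.9530556
Longitude: 0 + 19/60 + 18.9/3600 = 0.3219167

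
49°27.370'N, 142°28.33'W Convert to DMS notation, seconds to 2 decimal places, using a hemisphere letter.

φ: fractional minutes 0.37000 × 60 = 22.2000″
Lon: 28.33000′ → 28′ and 0.33000 × 60 = 19.8000″

49°27′22.20″ N, 142°28′19.80″ W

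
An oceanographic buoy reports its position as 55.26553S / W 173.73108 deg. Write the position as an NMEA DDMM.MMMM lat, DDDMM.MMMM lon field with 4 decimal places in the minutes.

Latitude: minutes = (55.265530 − 55) × 60 = 15.931800
Lon: 173° + 0.731080 × 60 = 173° 43.864800′

5515.9318,S / 17343.8648,W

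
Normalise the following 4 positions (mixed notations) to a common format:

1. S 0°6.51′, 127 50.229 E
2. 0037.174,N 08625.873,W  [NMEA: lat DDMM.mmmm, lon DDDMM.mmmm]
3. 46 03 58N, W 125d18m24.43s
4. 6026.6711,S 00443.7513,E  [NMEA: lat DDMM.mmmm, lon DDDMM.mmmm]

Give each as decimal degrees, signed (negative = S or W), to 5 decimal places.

1. -0.10850, 127.83715
2. 0.61957, -86.43122
3. 46.06611, -125.30679
4. -60.44452, 4.72919

Point 1:
  φ: 6.51′ = 0.108500°; total 0.108500
  hemisphere S, so the sign is −
  λ: 127 + 50.229/60 = 127.837150
  E ⇒ keep positive
Point 2:
  φ: split at 2 digits → 00° and 37.174′; 0 + 37.174/60 = 0.619567
  N → positive
  Longitude: degrees = first 3 digits = 86, minutes = 25.873; 86 + 25.873/60 = 86.431217
  hemisphere W, so the sign is −
Point 3:
  φ: 3′ + 58″ = 3.96667′; 46 + 3.96667/60 = 46.066111
  N ⇒ keep positive
  Lon: 125° + 18/60 + 24.43/3600 = 125 + 0.300000 + 0.006786 = 125.306786
  W ⇒ negate
Point 4:
  Latitude: degrees = first 2 digits = 60, minutes = 26.6711; 60 + 26.6711/60 = 60.444518
  S ⇒ negate
  λ: degrees = first 3 digits = 4, minutes = 43.7513; 4 + 43.7513/60 = 4.729188
  E ⇒ keep positive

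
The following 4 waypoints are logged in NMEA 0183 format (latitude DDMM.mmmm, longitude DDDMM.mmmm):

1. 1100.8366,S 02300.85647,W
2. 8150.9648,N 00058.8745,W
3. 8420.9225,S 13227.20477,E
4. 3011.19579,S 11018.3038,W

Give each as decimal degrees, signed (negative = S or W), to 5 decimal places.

1. -11.01394, -23.01427
2. 81.84941, -0.98124
3. -84.34871, 132.45341
4. -30.18660, -110.30506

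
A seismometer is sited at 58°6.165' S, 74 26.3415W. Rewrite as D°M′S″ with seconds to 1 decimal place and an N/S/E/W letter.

Latitude: 6.16500′ → 6′ and 0.16500 × 60 = 9.900″
Longitude: fractional minutes 0.34150 × 60 = 20.490″

58°06′9.9″ S, 74°26′20.5″ W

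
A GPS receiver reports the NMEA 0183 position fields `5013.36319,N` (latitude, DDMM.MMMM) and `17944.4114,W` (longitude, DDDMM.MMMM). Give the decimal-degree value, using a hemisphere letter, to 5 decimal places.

50.22272° N, 179.74019° W

φ: degrees = first 2 digits = 50, minutes = 13.36319; 50 + 13.36319/60 = 50.222720
Longitude: split at 3 digits → 179° and 44.4114′; 179 + 44.4114/60 = 179.740190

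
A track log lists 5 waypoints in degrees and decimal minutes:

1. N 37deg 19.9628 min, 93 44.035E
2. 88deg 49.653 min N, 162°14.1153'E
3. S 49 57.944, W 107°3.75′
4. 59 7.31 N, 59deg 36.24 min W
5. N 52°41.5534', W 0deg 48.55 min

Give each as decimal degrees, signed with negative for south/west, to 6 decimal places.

Point 1:
  Latitude: 37 + 19.9628/60 = 37.3327133
  N → positive
  Longitude: 93 + 44.035/60 = 93.7339167
  E ⇒ keep positive
Point 2:
  Lat: 88 + 49.653/60 = 88.8275500
  N ⇒ keep positive
  Lon: 162 + 14.1153/60 = 162.2352550
  E → positive
Point 3:
  φ: 49 + 57.944/60 = 49.9657333
  hemisphere S, so the sign is −
  λ: 3.75′ = 0.062500°; total 107.0625000
  W → negative
Point 4:
  φ: 59 + 7.31/60 = 59.1218333
  N ⇒ keep positive
  Longitude: 36.24′ = 0.604000°; total 59.6040000
  W → negative
Point 5:
  φ: 41.5534′ = 0.692557°; total 52.6925567
  N → positive
  Lon: 48.55′ = 0.809167°; total 0.8091667
  W → negative

1. 37.332713, 93.733917
2. 88.827550, 162.235255
3. -49.965733, -107.062500
4. 59.121833, -59.604000
5. 52.692557, -0.809167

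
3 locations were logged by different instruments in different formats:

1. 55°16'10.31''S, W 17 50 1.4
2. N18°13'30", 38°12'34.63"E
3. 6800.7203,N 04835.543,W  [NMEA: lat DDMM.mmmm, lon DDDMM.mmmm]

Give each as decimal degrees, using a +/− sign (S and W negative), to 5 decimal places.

Point 1:
  Latitude: 16′ + 10.31″ = 16.17183′; 55 + 16.17183/60 = 55.269531
  hemisphere S, so the sign is −
  λ: 50′ + 1.4″ = 50.02333′; 17 + 50.02333/60 = 17.833722
  W → negative
Point 2:
  φ: 18° + 13/60 + 30/3600 = 18 + 0.216667 + 0.008333 = 18.225000
  N → positive
  Longitude: 12′ + 34.63″ = 12.57717′; 38 + 12.57717/60 = 38.209619
  E → positive
Point 3:
  Lat: split at 2 digits → 68° and 0.7203′; 68 + 0.7203/60 = 68.012005
  N ⇒ keep positive
  λ: degrees = first 3 digits = 48, minutes = 35.543; 48 + 35.543/60 = 48.592383
  W ⇒ negate

1. -55.26953, -17.83372
2. 18.22500, 38.20962
3. 68.01201, -48.59238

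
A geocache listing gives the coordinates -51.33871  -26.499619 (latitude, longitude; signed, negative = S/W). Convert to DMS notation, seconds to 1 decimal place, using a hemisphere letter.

Latitude is negative → S; |value| = 51.338710
Lat: whole degrees 51; 20.32260′ → 20′ and 19.356″
Longitude is negative → W; |value| = 26.499619
λ: whole degrees 26; 29.97714′ → 29′ and 58.628″

51°20′19.4″ S, 26°29′58.6″ W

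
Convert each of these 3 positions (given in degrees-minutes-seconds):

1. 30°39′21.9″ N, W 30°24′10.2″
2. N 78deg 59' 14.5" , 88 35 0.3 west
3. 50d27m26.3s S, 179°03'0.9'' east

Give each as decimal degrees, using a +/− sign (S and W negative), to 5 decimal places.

Point 1:
  Latitude: 30 + 39/60 + 21.9/3600 = 30.656083
  N ⇒ keep positive
  λ: 30 + 24/60 + 10.2/3600 = 30.402833
  W ⇒ negate
Point 2:
  φ: 59′ + 14.5″ = 59.24167′; 78 + 59.24167/60 = 78.987361
  N ⇒ keep positive
  Longitude: 88° + 35/60 + 0.3/3600 = 88 + 0.583333 + 0.000083 = 88.583417
  hemisphere W, so the sign is −
Point 3:
  Latitude: 27′ + 26.3″ = 27.43833′; 50 + 27.43833/60 = 50.457306
  hemisphere S, so the sign is −
  λ: 3′ + 0.9″ = 3.01500′; 179 + 3.01500/60 = 179.050250
  E → positive

1. 30.65608, -30.40283
2. 78.98736, -88.58342
3. -50.45731, 179.05025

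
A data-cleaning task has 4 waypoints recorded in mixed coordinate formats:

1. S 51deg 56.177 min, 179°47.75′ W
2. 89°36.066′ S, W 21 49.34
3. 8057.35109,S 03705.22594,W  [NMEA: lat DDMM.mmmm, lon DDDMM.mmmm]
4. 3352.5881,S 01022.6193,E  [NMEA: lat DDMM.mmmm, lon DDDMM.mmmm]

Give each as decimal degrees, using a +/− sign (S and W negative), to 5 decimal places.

Point 1:
  Latitude: 56.177′ = 0.936283°; total 51.936283
  S → negative
  λ: 47.75′ = 0.795833°; total 179.795833
  W → negative
Point 2:
  Latitude: 89 + 36.066/60 = 89.601100
  S ⇒ negate
  Lon: 49.34′ = 0.822333°; total 21.822333
  hemisphere W, so the sign is −
Point 3:
  φ: split at 2 digits → 80° and 57.35109′; 80 + 57.35109/60 = 80.955852
  S → negative
  λ: degrees = first 3 digits = 37, minutes = 5.22594; 37 + 5.22594/60 = 37.087099
  W → negative
Point 4:
  Lat: degrees = first 2 digits = 33, minutes = 52.5881; 33 + 52.5881/60 = 33.876468
  hemisphere S, so the sign is −
  Longitude: split at 3 digits → 010° and 22.6193′; 10 + 22.6193/60 = 10.376988
  E → positive

1. -51.93628, -179.79583
2. -89.60110, -21.82233
3. -80.95585, -37.08710
4. -33.87647, 10.37699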